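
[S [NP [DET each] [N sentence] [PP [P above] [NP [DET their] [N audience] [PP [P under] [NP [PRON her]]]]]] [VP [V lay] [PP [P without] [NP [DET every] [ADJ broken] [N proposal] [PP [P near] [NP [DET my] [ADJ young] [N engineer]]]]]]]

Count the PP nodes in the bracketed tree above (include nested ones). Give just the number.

4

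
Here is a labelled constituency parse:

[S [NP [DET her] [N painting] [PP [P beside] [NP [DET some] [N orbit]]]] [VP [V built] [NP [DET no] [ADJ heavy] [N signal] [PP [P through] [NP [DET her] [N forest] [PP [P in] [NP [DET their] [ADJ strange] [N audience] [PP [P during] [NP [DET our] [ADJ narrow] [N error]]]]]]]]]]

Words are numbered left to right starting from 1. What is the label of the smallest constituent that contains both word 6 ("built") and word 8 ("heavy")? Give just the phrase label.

Word 6 lies under S → VP → V; word 8 lies under S → VP → NP → ADJ. The lowest shared node is the VP.

VP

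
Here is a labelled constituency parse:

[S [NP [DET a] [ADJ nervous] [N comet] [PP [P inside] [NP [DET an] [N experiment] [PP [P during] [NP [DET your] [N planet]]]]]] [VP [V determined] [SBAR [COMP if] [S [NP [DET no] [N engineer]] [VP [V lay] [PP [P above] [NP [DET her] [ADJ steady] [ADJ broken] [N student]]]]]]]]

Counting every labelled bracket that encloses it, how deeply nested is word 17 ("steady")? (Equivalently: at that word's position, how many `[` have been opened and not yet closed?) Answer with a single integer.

Counting open brackets not yet closed at "steady": [S [VP [SBAR [S [VP [PP [NP [ADJ = 8.

8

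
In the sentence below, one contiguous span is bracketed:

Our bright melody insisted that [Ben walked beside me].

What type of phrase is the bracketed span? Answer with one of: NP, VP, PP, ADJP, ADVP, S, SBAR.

The bracketed span "Ben walked beside me" is headed by "walked", making it a clause (S).

S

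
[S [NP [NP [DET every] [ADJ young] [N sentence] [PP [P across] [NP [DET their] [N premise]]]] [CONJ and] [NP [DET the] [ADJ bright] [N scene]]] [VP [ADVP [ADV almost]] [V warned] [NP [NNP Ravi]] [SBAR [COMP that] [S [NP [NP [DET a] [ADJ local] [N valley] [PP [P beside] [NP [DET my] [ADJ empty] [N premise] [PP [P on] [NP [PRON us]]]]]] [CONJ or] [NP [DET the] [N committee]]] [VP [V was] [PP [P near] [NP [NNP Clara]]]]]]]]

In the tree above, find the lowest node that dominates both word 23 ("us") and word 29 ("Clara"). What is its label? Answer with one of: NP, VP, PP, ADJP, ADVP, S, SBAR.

Word 23 lies under S → VP → SBAR → S → NP → NP → PP → NP → PP → NP → PRON; word 29 lies under S → VP → SBAR → S → VP → PP → NP → NNP. The lowest shared node is the S.

S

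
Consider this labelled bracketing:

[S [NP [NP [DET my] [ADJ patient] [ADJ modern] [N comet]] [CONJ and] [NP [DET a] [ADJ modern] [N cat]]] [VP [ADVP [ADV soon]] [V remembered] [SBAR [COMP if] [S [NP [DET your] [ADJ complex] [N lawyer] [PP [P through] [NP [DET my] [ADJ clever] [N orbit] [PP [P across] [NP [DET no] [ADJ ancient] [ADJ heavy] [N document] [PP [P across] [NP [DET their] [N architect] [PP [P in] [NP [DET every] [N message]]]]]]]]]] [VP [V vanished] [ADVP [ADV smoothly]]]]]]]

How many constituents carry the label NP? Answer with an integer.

Listing each NP by its span: [NP my patient modern comet and a modern cat]; [NP my patient modern comet]; [NP a modern cat]; [NP your complex lawyer through my clever orbit across no ancient heavy document across their architect in every message]; [NP my clever orbit across no ancient heavy document across their architect in every message]; [NP no ancient heavy document across their architect in every message] … — that makes 8.

8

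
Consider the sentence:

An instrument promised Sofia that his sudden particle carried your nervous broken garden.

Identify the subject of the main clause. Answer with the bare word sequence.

an instrument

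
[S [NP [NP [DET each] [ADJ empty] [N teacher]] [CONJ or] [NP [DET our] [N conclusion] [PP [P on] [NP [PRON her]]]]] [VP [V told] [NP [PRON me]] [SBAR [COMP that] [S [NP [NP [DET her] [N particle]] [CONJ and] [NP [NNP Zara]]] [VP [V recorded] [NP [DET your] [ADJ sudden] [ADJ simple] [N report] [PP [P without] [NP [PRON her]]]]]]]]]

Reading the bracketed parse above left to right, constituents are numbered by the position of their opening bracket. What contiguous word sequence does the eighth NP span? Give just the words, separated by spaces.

Zara

Opening `[NP` markers occur at word positions 1, 1, 5, 8, 10, 12, 12, 15, 17, 22; the eighth of these opens the constituent [NP Zara].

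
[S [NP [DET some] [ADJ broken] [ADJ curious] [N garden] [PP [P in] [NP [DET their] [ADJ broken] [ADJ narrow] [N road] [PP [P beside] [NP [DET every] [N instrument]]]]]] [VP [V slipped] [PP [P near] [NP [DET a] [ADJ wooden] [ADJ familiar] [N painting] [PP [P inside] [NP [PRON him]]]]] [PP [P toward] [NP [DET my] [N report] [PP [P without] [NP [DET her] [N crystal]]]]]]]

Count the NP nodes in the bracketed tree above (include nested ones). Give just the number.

Scanning left to right, an opening `[NP` appears at word positions 1, 6, 11, 15, 20, 22, 25 — 7 in total.

7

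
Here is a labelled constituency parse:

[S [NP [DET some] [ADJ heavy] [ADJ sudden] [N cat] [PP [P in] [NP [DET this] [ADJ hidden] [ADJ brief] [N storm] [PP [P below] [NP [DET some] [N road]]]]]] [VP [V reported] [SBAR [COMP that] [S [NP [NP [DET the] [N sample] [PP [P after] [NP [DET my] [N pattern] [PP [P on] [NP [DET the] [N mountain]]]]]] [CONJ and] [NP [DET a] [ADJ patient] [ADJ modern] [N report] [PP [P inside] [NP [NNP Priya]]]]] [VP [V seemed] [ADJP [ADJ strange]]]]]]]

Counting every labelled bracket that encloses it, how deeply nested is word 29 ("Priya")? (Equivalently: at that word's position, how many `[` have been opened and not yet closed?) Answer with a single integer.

Counting open brackets not yet closed at "Priya": [S [VP [SBAR [S [NP [NP [PP [NP [NNP = 9.

9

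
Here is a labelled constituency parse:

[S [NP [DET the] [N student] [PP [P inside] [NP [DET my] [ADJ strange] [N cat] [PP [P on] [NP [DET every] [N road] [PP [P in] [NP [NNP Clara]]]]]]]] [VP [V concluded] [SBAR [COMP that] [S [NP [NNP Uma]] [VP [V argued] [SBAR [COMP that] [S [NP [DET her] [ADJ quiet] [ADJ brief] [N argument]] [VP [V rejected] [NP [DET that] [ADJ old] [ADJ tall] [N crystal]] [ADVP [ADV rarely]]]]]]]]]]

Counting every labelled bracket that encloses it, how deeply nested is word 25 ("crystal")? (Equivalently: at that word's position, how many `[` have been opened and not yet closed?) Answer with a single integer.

Path from the root down to the word: S → VP → SBAR → S → VP → SBAR → S → VP → NP → N. That is 10 enclosing brackets.

10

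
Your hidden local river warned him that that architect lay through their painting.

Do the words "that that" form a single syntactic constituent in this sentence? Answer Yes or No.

No

The sequence begins inside the complementizer "that" and ends inside the clause "that architect lay through their painting"; it crosses a phrase boundary, so no single node in the tree spans exactly those words.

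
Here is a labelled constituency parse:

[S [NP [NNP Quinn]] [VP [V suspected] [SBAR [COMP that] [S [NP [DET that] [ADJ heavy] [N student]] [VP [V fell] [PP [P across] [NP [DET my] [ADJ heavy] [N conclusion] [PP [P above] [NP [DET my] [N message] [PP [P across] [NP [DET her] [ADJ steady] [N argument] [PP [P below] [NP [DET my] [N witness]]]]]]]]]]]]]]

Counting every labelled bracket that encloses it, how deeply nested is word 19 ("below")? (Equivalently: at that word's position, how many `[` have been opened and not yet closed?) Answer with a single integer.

13

The word sits inside P, which is inside PP, inside NP, inside PP, inside NP, inside PP, inside NP, inside PP, inside VP, inside S, inside SBAR, inside VP, inside S — 13 brackets in all.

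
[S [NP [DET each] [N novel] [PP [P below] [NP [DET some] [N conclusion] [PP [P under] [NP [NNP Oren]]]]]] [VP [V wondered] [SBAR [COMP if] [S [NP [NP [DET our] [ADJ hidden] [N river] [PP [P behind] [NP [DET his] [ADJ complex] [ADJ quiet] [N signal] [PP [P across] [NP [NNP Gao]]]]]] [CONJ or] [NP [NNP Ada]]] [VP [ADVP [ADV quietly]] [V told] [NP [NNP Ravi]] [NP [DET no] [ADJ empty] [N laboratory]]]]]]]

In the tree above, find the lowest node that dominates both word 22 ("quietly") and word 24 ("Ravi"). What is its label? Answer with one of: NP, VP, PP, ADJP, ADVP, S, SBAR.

VP

Word 22 lies under S → VP → SBAR → S → VP → ADVP → ADV; word 24 lies under S → VP → SBAR → S → VP → NP → NNP. The lowest shared node is the VP.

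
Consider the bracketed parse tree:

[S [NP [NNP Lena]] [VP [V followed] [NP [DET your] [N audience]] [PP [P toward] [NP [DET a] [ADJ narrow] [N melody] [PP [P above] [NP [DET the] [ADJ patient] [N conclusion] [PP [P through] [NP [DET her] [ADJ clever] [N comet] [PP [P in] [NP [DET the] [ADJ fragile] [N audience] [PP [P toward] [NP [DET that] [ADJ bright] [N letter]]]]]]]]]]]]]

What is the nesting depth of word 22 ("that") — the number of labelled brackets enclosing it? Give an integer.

13

Path from the root down to the word: S → VP → PP → NP → PP → NP → PP → NP → PP → NP → PP → NP → DET. That is 13 enclosing brackets.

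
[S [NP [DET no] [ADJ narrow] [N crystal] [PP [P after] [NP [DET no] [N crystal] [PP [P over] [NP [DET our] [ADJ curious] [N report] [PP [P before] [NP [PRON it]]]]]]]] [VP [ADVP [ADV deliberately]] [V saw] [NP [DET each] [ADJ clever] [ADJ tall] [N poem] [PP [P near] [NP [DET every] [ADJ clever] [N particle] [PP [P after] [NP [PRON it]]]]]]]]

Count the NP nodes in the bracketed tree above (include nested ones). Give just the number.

Listing each NP by its span: [NP no narrow crystal after no crystal over our curious report before it]; [NP no crystal over our curious report before it]; [NP our curious report before it]; [NP it]; [NP each clever tall poem near every clever particle after it]; [NP every clever particle after it] … — that makes 7.

7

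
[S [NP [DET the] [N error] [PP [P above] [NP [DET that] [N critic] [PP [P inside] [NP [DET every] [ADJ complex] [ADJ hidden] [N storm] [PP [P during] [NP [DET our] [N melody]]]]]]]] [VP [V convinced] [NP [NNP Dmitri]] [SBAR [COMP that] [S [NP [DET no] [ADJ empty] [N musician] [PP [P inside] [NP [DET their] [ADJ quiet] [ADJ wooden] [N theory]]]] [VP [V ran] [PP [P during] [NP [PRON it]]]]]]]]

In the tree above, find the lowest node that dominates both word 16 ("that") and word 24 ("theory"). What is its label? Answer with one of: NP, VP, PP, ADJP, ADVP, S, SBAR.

SBAR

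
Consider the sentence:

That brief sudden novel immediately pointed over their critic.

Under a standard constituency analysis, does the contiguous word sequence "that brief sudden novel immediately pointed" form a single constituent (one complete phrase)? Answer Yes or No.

The smallest constituent containing the whole sequence is the clause [S that brief sudden novel immediately pointed over their critic], but the sequence is only part of it — it straddles the boundary between noun phrase "that brief sudden novel" and verb phrase "immediately pointed over their critic".

No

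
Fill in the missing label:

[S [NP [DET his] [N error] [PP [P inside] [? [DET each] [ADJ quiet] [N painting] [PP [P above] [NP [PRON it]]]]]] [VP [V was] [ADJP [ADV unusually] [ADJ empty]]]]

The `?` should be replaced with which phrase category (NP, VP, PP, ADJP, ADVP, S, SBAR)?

NP

Looking at what the `?` directly dominates — DET 'each', ADJ 'quiet', N 'painting', PP — this is a noun phrase (NP).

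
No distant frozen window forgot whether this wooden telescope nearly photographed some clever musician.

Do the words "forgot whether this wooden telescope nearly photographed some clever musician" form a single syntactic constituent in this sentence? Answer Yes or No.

Yes

These words form the whole verb phrase headed by "forgot", so yes — one constituent.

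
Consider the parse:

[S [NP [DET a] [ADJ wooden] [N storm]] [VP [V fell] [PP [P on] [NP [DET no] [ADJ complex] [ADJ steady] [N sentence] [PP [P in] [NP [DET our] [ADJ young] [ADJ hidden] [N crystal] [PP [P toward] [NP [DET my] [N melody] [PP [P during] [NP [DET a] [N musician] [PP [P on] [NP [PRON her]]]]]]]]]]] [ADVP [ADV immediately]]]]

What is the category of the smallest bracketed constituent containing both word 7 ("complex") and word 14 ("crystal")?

Word 7 lies under S → VP → PP → NP → ADJ; word 14 lies under S → VP → PP → NP → PP → NP → N. The lowest shared node is the NP.

NP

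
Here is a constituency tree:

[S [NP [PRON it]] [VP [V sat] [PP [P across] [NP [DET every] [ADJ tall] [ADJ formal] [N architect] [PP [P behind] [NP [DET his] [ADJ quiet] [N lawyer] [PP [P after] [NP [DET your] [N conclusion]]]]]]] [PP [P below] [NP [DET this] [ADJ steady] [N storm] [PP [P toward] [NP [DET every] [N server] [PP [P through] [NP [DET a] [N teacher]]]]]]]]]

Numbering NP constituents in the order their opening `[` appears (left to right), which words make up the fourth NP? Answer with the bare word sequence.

The NP opening brackets appear, in order, over: "it"; "every tall formal architect behind his quiet lawyer after your conclusion"; "his quiet lawyer after your conclusion"; "your conclusion"; "this steady storm toward every server through a teacher"; "every server through a teacher"; "a teacher". The fourth one spans "your conclusion".

your conclusion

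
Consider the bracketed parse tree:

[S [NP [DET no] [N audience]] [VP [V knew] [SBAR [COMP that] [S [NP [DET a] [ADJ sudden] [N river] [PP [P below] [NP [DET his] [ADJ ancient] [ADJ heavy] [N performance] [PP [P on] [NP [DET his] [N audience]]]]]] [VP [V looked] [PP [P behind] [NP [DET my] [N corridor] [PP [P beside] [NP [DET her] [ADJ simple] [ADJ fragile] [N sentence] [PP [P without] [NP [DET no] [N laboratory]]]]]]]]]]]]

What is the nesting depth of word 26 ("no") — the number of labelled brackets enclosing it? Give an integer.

12

The word sits inside DET, which is inside NP, inside PP, inside NP, inside PP, inside NP, inside PP, inside VP, inside S, inside SBAR, inside VP, inside S — 12 brackets in all.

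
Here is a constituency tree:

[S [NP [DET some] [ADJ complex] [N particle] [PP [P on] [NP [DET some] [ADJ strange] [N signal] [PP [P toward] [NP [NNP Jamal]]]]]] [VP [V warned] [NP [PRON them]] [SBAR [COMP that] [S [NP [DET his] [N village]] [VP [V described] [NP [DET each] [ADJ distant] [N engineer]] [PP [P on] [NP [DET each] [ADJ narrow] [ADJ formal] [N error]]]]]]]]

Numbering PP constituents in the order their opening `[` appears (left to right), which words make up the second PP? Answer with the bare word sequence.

toward Jamal

Opening `[PP` markers occur at word positions 4, 8, 19; the second of these opens the constituent [PP toward Jamal].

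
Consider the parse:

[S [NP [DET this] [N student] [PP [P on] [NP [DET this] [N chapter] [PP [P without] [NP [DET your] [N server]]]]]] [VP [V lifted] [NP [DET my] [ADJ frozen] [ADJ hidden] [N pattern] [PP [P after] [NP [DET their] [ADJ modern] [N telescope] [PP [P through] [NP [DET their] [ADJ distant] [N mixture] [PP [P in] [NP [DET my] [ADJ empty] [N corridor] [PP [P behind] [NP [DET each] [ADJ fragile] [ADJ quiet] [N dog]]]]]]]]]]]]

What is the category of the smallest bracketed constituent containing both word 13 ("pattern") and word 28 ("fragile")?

The smallest bracket enclosing both words is [NP my frozen hidden pattern after their modern telescope through their distant mixture in my empty corridor behind each fragile quiet dog], so the label is NP.

NP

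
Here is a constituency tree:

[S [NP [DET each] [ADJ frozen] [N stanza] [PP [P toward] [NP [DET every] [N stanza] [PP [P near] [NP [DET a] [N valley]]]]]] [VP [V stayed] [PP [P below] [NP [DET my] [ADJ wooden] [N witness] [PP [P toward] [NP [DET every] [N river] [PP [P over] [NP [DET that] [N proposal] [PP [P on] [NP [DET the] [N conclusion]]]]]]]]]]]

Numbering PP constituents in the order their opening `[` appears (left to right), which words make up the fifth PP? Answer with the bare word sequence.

over that proposal on the conclusion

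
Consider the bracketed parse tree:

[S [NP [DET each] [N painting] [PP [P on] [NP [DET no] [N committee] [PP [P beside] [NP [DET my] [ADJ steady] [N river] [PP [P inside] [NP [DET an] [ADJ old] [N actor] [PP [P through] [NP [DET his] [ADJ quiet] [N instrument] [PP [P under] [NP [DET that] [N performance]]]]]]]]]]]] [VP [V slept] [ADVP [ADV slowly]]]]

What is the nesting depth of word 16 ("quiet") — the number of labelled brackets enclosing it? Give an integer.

11

Path from the root down to the word: S → NP → PP → NP → PP → NP → PP → NP → PP → NP → ADJ. That is 11 enclosing brackets.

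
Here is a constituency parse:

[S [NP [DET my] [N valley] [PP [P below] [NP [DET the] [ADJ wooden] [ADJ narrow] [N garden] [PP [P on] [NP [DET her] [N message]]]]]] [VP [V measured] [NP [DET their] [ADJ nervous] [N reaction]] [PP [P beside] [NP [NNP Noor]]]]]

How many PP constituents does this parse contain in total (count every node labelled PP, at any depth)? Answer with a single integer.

Scanning left to right, an opening `[PP` appears at word positions 3, 8, 15 — 3 in total.

3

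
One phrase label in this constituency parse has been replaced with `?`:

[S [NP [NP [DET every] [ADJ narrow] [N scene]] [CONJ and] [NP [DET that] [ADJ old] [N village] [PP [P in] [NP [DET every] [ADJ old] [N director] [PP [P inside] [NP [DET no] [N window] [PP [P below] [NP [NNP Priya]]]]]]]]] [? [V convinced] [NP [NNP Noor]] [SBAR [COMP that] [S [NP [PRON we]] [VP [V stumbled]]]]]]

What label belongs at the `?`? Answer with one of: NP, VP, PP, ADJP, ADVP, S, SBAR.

A constituent whose immediate children are V 'convinced', NP, SBAR is a verb phrase: VP.

VP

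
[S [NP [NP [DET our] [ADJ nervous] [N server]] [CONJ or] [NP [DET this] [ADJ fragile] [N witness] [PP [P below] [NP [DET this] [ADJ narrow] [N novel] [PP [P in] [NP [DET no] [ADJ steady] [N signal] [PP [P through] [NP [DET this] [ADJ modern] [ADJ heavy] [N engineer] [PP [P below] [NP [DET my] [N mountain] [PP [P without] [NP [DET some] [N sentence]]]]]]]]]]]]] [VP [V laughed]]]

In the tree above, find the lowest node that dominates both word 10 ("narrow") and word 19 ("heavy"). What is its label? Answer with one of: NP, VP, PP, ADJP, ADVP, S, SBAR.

NP

Word 10 lies under S → NP → NP → PP → NP → ADJ; word 19 lies under S → NP → NP → PP → NP → PP → NP → PP → NP → ADJ. The lowest shared node is the NP.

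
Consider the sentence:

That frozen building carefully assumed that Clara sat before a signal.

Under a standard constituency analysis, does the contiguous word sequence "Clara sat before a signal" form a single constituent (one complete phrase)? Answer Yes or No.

"Clara sat before a signal" is exactly the clause [S Clara sat before a signal], a complete constituent.

Yes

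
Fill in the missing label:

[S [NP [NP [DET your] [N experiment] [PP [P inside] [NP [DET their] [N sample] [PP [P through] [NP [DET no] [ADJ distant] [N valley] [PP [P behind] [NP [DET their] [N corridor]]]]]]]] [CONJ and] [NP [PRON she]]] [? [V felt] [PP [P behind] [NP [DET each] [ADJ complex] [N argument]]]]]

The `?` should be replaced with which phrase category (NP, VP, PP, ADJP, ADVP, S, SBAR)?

VP

The `?` node immediately contains: V 'felt', PP. That is the internal structure of a verb phrase, so the label is VP.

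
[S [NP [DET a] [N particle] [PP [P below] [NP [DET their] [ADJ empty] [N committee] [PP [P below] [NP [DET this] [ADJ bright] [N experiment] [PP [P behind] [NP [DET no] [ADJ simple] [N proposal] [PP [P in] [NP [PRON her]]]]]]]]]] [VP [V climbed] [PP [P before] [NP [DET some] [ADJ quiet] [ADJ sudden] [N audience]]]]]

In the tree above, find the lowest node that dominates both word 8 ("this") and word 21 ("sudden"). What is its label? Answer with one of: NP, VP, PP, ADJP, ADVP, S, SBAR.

S

Both words fall inside [S a particle below their empty committee below this bright experiment behind no simple proposal in her climbed before some quiet sudden audience] (words 1–22), and no smaller constituent contains them both. Label: S.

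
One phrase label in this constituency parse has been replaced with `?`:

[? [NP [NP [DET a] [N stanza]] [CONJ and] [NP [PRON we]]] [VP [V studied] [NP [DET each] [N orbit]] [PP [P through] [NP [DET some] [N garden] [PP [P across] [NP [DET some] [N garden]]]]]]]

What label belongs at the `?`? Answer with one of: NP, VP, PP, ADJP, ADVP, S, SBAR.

S

A constituent whose immediate children are NP, VP is a clause: S.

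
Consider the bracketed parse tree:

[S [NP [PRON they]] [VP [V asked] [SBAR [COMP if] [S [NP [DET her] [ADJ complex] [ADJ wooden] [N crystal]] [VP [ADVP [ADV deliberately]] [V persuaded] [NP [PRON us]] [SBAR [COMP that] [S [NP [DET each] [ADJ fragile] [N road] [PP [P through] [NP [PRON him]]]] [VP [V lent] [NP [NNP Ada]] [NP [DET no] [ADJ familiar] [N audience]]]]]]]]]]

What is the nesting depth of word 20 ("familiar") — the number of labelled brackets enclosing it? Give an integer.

10

The word sits inside ADJ, which is inside NP, inside VP, inside S, inside SBAR, inside VP, inside S, inside SBAR, inside VP, inside S — 10 brackets in all.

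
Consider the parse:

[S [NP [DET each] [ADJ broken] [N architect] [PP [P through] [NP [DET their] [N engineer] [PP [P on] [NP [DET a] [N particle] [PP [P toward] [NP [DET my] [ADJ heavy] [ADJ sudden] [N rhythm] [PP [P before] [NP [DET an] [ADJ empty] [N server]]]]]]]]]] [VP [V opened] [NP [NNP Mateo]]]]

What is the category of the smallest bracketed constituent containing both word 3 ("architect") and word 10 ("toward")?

NP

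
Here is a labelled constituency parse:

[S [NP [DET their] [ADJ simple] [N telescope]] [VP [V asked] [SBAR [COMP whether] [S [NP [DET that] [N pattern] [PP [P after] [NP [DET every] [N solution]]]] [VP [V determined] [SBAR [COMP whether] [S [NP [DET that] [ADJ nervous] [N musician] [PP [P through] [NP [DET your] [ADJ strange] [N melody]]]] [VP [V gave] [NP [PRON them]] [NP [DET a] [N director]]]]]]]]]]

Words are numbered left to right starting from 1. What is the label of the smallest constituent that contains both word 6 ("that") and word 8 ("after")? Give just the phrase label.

NP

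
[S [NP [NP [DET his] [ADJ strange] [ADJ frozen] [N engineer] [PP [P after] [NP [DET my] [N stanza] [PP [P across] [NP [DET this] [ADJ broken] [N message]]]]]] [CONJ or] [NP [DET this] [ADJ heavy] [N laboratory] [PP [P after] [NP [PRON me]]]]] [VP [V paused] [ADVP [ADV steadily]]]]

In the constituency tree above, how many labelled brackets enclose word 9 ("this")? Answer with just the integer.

The word sits inside DET, which is inside NP, inside PP, inside NP, inside PP, inside NP, inside NP, inside S — 8 brackets in all.

8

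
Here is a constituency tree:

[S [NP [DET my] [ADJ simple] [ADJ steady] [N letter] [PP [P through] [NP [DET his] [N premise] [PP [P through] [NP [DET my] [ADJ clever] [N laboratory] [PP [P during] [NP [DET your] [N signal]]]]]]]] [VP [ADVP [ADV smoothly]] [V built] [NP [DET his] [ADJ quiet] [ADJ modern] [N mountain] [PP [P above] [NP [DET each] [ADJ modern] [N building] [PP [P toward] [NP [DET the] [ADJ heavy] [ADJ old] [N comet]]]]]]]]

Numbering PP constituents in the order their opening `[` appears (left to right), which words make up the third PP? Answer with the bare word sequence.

during your signal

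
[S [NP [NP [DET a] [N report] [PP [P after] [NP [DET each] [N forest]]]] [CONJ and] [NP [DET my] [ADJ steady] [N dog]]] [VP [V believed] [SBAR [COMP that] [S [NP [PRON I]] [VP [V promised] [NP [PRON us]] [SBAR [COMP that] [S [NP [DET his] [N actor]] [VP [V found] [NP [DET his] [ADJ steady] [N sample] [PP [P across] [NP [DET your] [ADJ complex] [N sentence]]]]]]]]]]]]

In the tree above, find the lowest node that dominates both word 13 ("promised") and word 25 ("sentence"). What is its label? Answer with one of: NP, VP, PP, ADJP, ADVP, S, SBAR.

The smallest bracket enclosing both words is [VP promised us that his actor found his steady sample across your complex sentence], so the label is VP.

VP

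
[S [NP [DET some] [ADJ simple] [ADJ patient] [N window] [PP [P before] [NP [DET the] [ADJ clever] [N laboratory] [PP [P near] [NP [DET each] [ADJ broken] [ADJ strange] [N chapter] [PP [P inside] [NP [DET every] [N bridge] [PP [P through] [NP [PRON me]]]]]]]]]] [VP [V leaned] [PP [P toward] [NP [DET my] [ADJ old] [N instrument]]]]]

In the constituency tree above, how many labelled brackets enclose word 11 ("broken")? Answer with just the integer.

7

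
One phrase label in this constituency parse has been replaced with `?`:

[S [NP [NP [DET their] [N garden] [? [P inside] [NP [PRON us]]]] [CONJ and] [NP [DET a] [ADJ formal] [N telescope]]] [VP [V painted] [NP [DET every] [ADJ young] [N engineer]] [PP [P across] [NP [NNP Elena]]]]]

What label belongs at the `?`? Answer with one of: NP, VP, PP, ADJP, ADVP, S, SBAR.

PP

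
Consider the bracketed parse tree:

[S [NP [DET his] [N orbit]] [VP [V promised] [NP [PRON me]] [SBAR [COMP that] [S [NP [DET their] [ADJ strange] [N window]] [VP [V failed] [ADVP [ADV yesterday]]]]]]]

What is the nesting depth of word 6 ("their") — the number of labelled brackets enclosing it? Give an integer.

6

The word sits inside DET, which is inside NP, inside S, inside SBAR, inside VP, inside S — 6 brackets in all.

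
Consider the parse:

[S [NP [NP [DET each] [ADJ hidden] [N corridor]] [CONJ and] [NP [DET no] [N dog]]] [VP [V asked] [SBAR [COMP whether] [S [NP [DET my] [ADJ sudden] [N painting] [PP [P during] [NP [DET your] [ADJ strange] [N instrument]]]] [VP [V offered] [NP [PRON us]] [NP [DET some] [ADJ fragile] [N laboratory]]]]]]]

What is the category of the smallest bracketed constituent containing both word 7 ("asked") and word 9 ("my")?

VP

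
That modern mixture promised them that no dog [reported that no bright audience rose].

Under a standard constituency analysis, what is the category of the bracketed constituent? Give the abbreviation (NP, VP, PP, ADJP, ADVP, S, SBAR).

"reported" is the head of the bracketed span, so the span is a verb phrase: VP.

VP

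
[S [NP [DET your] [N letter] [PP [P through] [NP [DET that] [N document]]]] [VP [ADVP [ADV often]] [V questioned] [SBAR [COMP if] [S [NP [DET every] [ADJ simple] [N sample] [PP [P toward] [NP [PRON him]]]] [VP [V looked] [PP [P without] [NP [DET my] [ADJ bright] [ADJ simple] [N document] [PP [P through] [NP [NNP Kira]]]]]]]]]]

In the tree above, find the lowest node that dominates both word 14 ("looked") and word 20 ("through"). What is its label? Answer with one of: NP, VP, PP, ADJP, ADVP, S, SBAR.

VP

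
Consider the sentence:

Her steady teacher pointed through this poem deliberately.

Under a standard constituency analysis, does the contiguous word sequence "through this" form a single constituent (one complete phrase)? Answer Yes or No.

No

The sequence begins inside the preposition "through" and ends inside the noun phrase "this poem"; it crosses a phrase boundary, so no single node in the tree spans exactly those words.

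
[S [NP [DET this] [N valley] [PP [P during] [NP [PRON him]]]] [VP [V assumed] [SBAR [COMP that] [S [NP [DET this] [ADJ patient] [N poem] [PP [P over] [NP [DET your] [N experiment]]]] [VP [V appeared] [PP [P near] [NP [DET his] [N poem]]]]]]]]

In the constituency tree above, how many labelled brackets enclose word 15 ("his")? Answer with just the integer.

The word sits inside DET, which is inside NP, inside PP, inside VP, inside S, inside SBAR, inside VP, inside S — 8 brackets in all.

8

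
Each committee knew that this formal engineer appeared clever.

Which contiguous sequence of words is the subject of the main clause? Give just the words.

each committee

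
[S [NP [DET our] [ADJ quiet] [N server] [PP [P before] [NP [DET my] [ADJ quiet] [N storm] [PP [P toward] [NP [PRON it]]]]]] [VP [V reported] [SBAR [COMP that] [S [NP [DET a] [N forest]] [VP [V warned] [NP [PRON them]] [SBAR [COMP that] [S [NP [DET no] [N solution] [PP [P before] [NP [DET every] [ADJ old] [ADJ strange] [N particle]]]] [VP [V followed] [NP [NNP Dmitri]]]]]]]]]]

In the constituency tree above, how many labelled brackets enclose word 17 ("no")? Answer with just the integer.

9

Path from the root down to the word: S → VP → SBAR → S → VP → SBAR → S → NP → DET. That is 9 enclosing brackets.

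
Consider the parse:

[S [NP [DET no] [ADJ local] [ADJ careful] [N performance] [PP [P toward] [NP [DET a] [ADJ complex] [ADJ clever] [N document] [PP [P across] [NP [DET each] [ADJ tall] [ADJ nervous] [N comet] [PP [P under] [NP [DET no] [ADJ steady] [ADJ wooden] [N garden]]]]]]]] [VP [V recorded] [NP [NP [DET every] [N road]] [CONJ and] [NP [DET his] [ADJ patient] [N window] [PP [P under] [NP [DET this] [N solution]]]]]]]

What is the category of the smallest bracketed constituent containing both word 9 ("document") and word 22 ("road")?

S

Both words fall inside [S no local careful performance toward a complex clever document across each tall nervous comet under no steady wooden garden recorded every road and his patient window under this solution] (words 1–29), and no smaller constituent contains them both. Label: S.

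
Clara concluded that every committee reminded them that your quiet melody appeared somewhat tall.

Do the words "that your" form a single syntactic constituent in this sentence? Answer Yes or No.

No

The sequence begins inside the complementizer "that" and ends inside the clause "your quiet melody appeared somewhat tall"; it crosses a phrase boundary, so no single node in the tree spans exactly those words.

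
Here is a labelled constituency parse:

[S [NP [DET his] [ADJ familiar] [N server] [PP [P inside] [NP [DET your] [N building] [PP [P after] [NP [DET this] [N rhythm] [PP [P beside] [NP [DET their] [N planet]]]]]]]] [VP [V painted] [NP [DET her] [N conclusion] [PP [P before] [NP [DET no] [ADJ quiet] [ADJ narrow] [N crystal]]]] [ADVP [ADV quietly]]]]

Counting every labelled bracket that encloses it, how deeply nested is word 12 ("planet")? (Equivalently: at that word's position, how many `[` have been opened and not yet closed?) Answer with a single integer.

9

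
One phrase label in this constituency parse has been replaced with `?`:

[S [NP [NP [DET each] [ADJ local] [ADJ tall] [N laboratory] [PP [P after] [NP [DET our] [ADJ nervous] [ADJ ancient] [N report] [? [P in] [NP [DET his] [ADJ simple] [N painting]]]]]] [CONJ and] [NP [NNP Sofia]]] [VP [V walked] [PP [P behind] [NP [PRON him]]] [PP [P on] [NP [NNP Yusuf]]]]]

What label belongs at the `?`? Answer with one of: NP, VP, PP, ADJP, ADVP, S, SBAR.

PP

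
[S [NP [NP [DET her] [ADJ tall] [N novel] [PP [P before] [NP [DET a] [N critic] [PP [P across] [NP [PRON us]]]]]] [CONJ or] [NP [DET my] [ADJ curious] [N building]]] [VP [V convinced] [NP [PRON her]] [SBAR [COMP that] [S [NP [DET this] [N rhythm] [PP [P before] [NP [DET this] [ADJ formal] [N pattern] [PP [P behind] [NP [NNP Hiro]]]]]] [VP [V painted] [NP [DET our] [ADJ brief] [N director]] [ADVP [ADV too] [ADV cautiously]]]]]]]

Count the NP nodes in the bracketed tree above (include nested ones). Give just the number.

10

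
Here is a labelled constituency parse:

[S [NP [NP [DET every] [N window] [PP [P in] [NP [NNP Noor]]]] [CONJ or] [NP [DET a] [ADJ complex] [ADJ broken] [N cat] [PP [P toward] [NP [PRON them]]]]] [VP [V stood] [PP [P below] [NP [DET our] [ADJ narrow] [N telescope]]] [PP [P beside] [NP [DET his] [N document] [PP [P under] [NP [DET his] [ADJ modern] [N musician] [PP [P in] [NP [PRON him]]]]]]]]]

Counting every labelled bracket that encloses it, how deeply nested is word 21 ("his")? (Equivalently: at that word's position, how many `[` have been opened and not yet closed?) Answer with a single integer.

7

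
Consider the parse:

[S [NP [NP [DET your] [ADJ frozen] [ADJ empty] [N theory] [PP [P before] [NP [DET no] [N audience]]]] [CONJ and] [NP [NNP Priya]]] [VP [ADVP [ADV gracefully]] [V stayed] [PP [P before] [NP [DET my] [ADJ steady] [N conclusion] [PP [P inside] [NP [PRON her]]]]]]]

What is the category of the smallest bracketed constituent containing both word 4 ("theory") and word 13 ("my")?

S

The smallest bracket enclosing both words is [S your frozen empty theory before no audience and Priya gracefully stayed before my steady conclusion inside her], so the label is S.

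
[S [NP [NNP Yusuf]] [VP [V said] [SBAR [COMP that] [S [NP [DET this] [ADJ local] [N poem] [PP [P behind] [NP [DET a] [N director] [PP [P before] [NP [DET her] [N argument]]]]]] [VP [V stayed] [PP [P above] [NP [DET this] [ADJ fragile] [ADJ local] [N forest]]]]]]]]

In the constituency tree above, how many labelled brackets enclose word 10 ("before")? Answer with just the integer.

9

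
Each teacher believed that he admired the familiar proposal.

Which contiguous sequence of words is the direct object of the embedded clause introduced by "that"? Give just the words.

"admired" heads the VP of the embedded clause introduced by "that", and "the familiar proposal" is its direct object.

the familiar proposal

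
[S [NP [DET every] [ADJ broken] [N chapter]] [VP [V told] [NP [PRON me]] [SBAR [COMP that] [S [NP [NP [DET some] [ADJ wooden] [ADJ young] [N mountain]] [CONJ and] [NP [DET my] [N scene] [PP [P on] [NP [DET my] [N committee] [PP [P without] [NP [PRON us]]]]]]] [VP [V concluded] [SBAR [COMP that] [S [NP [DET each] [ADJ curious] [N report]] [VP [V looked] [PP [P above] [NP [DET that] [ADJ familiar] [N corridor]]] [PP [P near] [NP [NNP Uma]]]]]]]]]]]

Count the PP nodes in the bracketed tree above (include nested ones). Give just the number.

The PP constituents are: [PP on my committee without us]; [PP without us]; [PP above that familiar corridor]; [PP near Uma]. Total: 4.

4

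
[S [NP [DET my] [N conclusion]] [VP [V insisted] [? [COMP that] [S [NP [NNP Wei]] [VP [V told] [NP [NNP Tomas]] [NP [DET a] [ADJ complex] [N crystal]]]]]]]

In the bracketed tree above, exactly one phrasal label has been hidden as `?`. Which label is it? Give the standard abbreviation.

SBAR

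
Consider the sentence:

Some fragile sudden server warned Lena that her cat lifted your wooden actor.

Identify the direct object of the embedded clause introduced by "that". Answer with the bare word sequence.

your wooden actor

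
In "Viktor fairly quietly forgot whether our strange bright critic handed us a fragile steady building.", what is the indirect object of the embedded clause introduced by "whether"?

The verb of the embedded clause introduced by "whether" is "handed"; its indirect object is the NP "us".

us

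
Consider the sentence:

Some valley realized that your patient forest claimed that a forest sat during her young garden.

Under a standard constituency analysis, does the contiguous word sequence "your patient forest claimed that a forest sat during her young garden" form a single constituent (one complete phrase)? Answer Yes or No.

Yes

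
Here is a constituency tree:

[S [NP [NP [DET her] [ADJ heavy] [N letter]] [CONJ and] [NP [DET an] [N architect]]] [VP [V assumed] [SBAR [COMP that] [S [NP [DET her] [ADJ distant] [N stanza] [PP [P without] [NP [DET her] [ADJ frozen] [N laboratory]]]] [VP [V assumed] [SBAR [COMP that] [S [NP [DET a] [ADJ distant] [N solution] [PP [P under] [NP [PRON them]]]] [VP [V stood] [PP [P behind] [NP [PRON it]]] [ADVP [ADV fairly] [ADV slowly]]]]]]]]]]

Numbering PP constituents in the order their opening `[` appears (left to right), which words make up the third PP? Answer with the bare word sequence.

behind it

The PP opening brackets appear, in order, over: "without her frozen laboratory"; "under them"; "behind it". The third one spans "behind it".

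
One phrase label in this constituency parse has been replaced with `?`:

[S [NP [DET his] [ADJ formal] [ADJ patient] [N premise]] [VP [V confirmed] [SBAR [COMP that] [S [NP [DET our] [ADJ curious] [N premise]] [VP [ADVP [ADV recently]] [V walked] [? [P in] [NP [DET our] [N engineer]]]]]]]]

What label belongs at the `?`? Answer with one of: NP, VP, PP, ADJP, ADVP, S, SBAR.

PP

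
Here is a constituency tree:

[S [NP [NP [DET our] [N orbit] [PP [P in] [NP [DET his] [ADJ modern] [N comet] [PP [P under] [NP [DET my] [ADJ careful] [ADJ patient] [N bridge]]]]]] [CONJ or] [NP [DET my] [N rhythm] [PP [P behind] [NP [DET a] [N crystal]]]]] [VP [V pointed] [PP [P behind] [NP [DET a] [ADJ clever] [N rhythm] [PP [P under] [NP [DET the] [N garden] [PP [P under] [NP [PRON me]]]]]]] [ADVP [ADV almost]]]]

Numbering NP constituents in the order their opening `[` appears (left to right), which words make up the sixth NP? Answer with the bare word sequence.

a crystal

The NP opening brackets appear, in order, over: "our orbit in his modern comet under my careful patient bridge or my rhythm behind a crystal"; "our orbit in his modern comet under my careful patient bridge"; "his modern comet under my careful patient bridge"; "my careful patient bridge"; "my rhythm behind a crystal"; "a crystal"; "a clever rhythm under the garden under me"; "the garden under me"; "me". The sixth one spans "a crystal".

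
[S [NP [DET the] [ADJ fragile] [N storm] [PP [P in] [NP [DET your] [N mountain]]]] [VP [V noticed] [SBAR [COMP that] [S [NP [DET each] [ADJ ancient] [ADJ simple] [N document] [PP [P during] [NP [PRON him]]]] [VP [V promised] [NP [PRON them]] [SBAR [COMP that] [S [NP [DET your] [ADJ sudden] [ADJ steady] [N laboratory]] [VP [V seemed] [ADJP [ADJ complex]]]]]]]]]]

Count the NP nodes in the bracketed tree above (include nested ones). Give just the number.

Listing each NP by its span: [NP the fragile storm in your mountain]; [NP your mountain]; [NP each ancient simple document during him]; [NP him]; [NP them]; [NP your sudden steady laboratory] — that makes 6.

6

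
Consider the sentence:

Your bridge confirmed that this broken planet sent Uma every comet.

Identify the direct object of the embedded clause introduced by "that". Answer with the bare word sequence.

every comet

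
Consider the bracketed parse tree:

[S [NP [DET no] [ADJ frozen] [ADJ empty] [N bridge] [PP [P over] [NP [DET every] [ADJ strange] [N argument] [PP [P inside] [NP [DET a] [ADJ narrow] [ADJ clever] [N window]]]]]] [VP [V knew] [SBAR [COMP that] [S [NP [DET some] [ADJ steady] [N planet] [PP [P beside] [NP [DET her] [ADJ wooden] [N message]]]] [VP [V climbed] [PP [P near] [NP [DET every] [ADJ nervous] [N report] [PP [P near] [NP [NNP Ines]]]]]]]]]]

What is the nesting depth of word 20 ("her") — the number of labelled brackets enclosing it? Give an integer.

8

The word sits inside DET, which is inside NP, inside PP, inside NP, inside S, inside SBAR, inside VP, inside S — 8 brackets in all.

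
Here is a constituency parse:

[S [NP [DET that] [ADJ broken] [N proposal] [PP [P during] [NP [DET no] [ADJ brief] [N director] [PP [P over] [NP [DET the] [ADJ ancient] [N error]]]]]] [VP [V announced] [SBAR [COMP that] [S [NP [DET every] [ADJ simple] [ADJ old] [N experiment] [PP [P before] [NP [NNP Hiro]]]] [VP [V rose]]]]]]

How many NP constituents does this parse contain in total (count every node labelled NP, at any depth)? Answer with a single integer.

Listing each NP by its span: [NP that broken proposal during no brief director over the ancient error]; [NP no brief director over the ancient error]; [NP the ancient error]; [NP every simple old experiment before Hiro]; [NP Hiro] — that makes 5.

5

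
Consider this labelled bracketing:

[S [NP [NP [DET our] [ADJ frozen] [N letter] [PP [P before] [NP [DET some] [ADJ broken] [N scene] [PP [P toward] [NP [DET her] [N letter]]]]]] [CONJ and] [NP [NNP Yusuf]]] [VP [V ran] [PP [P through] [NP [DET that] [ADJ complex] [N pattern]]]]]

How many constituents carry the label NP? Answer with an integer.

Scanning left to right, an opening `[NP` appears at word positions 1, 1, 5, 9, 12, 15 — 6 in total.

6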